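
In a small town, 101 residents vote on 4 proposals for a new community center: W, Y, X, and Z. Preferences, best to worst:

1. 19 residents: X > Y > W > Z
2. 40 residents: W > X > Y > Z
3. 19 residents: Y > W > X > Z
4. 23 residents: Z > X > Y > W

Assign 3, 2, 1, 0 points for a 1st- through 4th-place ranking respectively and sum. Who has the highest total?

W: 19·1 + 40·3 + 19·2 + 23·0 = 177
Y: 19·2 + 40·1 + 19·3 + 23·1 = 158
X: 19·3 + 40·2 + 19·1 + 23·2 = 202
Z: 19·0 + 40·0 + 19·0 + 23·3 = 69
X has the highest Borda score (202).

X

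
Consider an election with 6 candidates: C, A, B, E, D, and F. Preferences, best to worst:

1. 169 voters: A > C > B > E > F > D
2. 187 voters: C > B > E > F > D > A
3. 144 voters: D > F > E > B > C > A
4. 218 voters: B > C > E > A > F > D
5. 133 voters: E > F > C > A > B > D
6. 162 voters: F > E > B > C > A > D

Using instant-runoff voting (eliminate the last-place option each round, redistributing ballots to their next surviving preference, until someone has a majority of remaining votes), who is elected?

C

Round 1: C 187, A 169, B 218, E 133, D 144, F 162. Eliminate E.
Round 2: C 187, A 169, B 218, D 144, F 295. Eliminate D.
Round 3: C 187, A 169, B 218, F 439. Eliminate A.
Round 4: C 356, B 218, F 439. Eliminate B.
Round 5: C 574, F 439. C has a majority.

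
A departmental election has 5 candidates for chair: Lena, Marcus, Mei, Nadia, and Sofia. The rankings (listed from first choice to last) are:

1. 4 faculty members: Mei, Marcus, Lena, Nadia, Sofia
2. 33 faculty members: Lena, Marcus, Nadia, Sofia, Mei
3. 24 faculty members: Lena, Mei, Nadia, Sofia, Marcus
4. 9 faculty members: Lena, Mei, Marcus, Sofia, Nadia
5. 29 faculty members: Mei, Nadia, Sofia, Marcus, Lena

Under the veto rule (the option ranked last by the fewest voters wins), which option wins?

Sofia

Last-place votes: Lena 29, Marcus 24, Mei 33, Nadia 9, Sofia 4.
Sofia is ranked last by the fewest voters, so Sofia wins.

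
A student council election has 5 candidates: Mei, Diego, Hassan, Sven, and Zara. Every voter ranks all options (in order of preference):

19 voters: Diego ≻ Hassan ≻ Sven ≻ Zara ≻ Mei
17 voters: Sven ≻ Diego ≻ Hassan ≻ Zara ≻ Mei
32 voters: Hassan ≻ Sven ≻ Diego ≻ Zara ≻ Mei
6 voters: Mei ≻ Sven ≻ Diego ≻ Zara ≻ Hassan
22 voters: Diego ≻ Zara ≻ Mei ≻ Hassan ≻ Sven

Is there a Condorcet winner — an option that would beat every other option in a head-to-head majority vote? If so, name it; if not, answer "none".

none

Checking pairwise contests:
Diego beats Mei 90–6.
Sven beats Diego 55–41.
Diego beats Hassan 64–32.
Hassan beats Sven 73–23.
Diego beats Zara 96–0.
Every option loses at least one head-to-head, so there is no Condorcet winner.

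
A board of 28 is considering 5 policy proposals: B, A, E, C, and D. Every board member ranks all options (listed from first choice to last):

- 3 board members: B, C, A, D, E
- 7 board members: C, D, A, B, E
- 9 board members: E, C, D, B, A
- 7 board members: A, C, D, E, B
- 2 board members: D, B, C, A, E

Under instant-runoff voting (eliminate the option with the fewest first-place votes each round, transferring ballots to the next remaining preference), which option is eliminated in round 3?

A

Round 1: B 3, A 7, E 9, C 7, D 2. Eliminate D.
Round 2: B 5, A 7, E 9, C 7. Eliminate B.
Round 3: A 7, E 9, C 12. Eliminate A.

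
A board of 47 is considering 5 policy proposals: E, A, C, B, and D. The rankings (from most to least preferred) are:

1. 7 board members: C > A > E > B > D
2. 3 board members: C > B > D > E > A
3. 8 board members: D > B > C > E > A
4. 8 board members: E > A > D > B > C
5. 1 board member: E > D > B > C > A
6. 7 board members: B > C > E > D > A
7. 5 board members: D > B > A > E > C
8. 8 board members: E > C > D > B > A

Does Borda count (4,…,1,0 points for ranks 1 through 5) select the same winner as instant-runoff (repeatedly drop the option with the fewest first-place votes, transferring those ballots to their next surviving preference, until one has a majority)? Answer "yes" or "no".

Borda — scores: E 112, A 55, C 102, B 101, D 100. Winner: E.
Instant-runoff — R1 E 17, A 0, C 10, B 7, D 13 (A out); R2 E 17, C 10, B 7, D 13 (B out); R3 E 17, C 17, D 13 (D out); R4 E 22, C 25 (C winner). Winner: C.
The two methods disagree.

no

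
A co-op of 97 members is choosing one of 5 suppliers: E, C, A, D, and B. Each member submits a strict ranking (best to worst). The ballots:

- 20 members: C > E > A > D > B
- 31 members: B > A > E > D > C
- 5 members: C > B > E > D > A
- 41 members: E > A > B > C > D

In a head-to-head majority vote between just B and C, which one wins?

Voters preferring B to C: 72; preferring C to B: 25.
B wins the head-to-head.

B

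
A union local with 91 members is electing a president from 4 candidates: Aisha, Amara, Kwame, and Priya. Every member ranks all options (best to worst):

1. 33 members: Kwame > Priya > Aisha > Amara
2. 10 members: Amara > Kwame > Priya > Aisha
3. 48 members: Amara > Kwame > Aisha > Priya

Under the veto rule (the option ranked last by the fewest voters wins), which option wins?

Last-place votes: Aisha 10, Amara 33, Kwame 0, Priya 48.
Kwame is ranked last by the fewest voters, so Kwame wins.

Kwame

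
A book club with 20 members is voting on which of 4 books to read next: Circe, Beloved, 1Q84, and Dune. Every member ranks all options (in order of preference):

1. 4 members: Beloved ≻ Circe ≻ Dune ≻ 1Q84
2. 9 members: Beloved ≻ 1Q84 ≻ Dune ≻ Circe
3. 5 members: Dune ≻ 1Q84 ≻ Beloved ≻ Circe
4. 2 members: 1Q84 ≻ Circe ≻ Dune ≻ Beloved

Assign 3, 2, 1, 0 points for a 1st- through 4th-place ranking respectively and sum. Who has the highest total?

Beloved

Circe: 4·2 + 9·0 + 5·0 + 2·2 = 12
Beloved: 4·3 + 9·3 + 5·1 + 2·0 = 44
1Q84: 4·0 + 9·2 + 5·2 + 2·3 = 34
Dune: 4·1 + 9·1 + 5·3 + 2·1 = 30
Beloved has the highest Borda score (44).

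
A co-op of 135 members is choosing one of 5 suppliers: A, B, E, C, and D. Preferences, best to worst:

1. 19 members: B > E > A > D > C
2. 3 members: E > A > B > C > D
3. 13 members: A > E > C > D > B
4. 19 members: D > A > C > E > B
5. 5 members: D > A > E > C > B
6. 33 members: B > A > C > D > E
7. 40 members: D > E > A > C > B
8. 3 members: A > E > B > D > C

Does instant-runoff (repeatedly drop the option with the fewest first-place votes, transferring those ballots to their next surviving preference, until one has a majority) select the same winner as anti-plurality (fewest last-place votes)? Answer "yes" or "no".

no

Instant-runoff — R1 A 16, B 52, E 3, C 0, D 64 (C out); R2 A 16, B 52, E 3, D 64 (E out); R3 A 19, B 52, D 64 (A out); R4 B 58, D 77 (D winner). Winner: D.
Anti-plurality — last-place votes: A 0, B 77, E 33, C 22, D 3. Winner: A.
The two methods disagree.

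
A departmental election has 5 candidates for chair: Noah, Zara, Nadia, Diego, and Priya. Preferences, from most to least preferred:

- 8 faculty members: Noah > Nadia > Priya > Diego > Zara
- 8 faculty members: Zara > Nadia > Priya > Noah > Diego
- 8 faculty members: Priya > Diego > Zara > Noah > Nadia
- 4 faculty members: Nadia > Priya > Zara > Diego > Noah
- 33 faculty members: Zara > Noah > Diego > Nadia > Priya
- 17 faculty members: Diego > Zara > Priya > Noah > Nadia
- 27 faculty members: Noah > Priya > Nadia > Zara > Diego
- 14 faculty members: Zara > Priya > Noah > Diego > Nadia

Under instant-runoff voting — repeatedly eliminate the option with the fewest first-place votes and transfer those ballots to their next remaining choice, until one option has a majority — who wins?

Round 1: Noah 35, Zara 55, Nadia 4, Diego 17, Priya 8. Eliminate Nadia.
Round 2: Noah 35, Zara 55, Diego 17, Priya 12. Eliminate Priya.
Round 3: Noah 35, Zara 59, Diego 25. Eliminate Diego.
Round 4: Noah 35, Zara 84. Zara has a majority.

Zara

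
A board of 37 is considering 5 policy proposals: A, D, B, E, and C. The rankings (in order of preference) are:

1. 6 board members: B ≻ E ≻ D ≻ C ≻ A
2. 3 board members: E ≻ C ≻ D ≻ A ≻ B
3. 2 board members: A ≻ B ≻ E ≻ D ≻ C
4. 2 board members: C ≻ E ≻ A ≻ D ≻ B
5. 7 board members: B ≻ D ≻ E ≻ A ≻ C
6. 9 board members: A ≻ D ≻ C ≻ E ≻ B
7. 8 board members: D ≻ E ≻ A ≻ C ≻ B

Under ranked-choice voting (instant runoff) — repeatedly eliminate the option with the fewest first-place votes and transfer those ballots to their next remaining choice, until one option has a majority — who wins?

A

Round 1: A 11, D 8, B 13, E 3, C 2. Eliminate C.
Round 2: A 11, D 8, B 13, E 5. Eliminate E.
Round 3: A 13, D 11, B 13. Eliminate D.
Round 4: A 24, B 13. A has a majority.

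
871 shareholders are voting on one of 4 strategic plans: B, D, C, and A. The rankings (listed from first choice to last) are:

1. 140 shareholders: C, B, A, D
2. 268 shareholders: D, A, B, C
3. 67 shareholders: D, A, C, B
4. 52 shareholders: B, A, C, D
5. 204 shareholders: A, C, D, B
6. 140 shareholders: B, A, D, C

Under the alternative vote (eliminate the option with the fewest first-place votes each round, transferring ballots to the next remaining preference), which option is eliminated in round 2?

A

Round 1: B 192, D 335, C 140, A 204. Eliminate C.
Round 2: B 332, D 335, A 204. Eliminate A.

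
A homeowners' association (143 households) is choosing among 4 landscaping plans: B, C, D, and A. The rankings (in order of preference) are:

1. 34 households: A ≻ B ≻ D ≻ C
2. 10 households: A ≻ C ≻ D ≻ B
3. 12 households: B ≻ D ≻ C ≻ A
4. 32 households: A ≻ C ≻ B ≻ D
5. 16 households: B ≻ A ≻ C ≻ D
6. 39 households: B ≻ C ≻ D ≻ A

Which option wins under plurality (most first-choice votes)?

First-place votes: B 67, C 0, D 0, A 76.
A has the most first-place votes.

A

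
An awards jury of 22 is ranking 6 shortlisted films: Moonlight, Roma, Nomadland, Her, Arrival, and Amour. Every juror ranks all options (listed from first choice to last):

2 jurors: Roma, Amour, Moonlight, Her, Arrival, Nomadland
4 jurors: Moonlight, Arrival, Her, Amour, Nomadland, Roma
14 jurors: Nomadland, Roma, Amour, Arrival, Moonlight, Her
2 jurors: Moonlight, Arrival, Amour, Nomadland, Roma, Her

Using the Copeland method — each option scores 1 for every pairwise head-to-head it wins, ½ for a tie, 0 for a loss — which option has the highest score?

Nomadland

Moonlight: beats Her; loses to Roma, Nomadland, Arrival, and Amour → score 1.
Roma: beats Moonlight, Her, Arrival, and Amour; loses to Nomadland → score 4.
Nomadland: beats Moonlight, Roma, Her, Arrival, and Amour → score 5.
Her: loses to Moonlight, Roma, Nomadland, Arrival, and Amour → score 0.
Arrival: beats Moonlight and Her; loses to Roma, Nomadland, and Amour → score 2.
Amour: beats Moonlight, Her, and Arrival; loses to Roma and Nomadland → score 3.
Nomadland has the best pairwise record.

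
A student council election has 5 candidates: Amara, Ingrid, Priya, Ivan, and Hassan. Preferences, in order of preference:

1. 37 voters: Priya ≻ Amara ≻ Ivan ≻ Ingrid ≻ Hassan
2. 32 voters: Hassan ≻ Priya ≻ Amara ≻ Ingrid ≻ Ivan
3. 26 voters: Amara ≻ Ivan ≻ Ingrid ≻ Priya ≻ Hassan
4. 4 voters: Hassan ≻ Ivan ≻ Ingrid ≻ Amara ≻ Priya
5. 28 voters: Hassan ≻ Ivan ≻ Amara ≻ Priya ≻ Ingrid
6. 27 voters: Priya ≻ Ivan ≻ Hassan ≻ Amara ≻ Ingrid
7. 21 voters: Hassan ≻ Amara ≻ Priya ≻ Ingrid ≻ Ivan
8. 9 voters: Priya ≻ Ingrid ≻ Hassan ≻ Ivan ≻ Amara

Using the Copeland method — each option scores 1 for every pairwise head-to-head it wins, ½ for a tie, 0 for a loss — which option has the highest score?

Priya

Amara: beats Ingrid and Ivan; loses to Priya and Hassan → score 2.
Ingrid: loses to Amara, Priya, Ivan, and Hassan → score 0.
Priya: beats Amara, Ingrid, Ivan, and Hassan → score 4.
Ivan: beats Ingrid; loses to Amara, Priya, and Hassan → score 1.
Hassan: beats Amara, Ingrid, and Ivan; loses to Priya → score 3.
Priya has the best pairwise record.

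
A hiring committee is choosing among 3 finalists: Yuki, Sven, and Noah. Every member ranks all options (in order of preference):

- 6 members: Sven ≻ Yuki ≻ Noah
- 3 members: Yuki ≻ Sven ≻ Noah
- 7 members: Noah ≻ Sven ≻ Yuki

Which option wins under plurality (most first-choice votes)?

Noah

First-place votes: Yuki 3, Sven 6, Noah 7.
Noah has the most first-place votes.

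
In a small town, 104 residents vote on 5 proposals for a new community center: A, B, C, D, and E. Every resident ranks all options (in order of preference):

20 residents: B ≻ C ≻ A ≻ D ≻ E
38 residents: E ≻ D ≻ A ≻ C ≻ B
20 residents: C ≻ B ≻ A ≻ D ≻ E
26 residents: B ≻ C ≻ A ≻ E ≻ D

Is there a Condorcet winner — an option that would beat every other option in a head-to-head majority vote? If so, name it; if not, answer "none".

C

C vs A: 66–38 for C.
C vs B: 58–46 for C.
C vs D: 66–38 for C.
C vs E: 66–38 for C.
C beats every other option head-to-head.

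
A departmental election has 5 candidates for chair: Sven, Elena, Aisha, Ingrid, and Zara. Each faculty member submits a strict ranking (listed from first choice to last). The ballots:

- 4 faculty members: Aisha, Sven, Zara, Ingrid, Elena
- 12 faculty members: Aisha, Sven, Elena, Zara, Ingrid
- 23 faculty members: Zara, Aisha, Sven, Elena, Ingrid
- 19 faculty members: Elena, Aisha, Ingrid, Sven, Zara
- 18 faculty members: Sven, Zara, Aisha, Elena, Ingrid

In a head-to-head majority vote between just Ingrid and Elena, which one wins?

Voters preferring Ingrid to Elena: 4; preferring Elena to Ingrid: 72.
Elena wins the head-to-head.

Elena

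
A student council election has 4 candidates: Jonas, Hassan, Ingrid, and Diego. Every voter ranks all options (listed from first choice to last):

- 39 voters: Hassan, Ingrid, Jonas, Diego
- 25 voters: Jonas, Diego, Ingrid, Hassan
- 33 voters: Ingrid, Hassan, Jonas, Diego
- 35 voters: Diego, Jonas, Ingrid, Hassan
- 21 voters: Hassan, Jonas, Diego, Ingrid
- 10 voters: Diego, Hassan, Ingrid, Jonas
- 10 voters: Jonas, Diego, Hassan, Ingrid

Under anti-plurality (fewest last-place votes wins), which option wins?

Last-place votes: Jonas 10, Hassan 60, Ingrid 31, Diego 72.
Jonas is ranked last by the fewest voters, so Jonas wins.

Jonas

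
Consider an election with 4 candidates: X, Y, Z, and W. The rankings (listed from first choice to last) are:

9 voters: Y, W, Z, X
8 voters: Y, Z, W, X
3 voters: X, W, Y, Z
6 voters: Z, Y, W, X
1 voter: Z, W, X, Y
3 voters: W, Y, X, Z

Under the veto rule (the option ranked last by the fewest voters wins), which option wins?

Last-place votes: X 23, Y 1, Z 6, W 0.
W is ranked last by the fewest voters, so W wins.

W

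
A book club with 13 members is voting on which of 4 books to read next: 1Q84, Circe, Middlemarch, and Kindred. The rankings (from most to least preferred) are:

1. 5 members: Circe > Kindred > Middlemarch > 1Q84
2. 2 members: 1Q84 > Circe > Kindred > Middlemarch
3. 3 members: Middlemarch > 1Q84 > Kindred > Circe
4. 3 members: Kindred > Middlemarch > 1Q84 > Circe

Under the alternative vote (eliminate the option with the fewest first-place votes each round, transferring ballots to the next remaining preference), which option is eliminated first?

1Q84

Round 1: 1Q84 2, Circe 5, Middlemarch 3, Kindred 3. Eliminate 1Q84.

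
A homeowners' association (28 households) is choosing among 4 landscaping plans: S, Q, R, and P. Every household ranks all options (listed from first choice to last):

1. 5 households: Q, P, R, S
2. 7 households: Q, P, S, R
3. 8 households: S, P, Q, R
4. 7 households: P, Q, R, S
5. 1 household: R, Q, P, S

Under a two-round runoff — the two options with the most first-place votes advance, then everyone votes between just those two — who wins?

Q

Round 1 first-place votes: S 8, Q 12, R 1, P 7.
Q and S advance.
Runoff: Q is preferred to S by 20 voters; S by 8.
Q wins the runoff.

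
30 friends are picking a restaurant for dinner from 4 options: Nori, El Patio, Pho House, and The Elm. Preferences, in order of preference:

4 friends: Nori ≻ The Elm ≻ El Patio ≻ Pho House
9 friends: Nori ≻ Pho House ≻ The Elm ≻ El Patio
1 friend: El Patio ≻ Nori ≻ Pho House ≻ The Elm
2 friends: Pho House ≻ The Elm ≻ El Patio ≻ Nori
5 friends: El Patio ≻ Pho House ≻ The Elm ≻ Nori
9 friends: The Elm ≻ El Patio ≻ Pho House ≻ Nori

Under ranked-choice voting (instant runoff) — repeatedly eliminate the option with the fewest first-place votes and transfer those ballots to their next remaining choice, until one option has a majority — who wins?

Round 1: Nori 13, El Patio 6, Pho House 2, The Elm 9. Eliminate Pho House.
Round 2: Nori 13, El Patio 6, The Elm 11. Eliminate El Patio.
Round 3: Nori 14, The Elm 16. The Elm has a majority.

The Elm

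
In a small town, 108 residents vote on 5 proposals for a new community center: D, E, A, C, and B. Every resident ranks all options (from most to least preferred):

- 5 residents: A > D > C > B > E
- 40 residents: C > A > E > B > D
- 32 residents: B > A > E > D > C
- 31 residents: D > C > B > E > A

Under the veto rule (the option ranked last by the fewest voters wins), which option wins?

B

Last-place votes: D 40, E 5, A 31, C 32, B 0.
B is ranked last by the fewest voters, so B wins.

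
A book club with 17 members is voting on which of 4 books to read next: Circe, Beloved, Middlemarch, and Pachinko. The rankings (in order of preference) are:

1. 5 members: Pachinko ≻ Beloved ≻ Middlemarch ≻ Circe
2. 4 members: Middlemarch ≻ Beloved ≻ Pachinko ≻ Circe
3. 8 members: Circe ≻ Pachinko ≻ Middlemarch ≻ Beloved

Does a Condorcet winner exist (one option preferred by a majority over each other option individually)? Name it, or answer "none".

Pachinko vs Circe: 9–8 for Pachinko.
Pachinko vs Beloved: 13–4 for Pachinko.
Pachinko vs Middlemarch: 13–4 for Pachinko.
Pachinko beats every other option head-to-head.

Pachinko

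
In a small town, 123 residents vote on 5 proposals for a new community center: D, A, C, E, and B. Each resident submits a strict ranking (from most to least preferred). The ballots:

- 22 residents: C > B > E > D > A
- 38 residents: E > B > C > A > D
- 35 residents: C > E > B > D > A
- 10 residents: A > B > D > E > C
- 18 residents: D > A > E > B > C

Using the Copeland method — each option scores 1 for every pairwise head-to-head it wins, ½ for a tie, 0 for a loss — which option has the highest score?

E

D: beats A; loses to C, E, and B → score 1.
A: loses to D, C, E, and B → score 0.
C: beats D and A; loses to E and B → score 2.
E: beats D, A, C, and B → score 4.
B: beats D, A, and C; loses to E → score 3.
E has the best pairwise record.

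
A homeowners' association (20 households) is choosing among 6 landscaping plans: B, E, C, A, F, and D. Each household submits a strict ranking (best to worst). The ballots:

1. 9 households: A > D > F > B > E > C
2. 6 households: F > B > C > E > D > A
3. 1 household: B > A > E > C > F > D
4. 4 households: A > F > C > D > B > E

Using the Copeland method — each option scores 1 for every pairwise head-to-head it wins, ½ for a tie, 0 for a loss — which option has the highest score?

A

B: beats E and C; loses to A, F, and D → score 2.
E: ties C; loses to B, A, F, and D → score 0.5.
C: beats D; ties E; loses to B, A, and F → score 1.5.
A: beats B, E, C, F, and D → score 5.
F: beats B, E, C, and D; loses to A → score 4.
D: beats B and E; loses to C, A, and F → score 2.
A has the best pairwise record.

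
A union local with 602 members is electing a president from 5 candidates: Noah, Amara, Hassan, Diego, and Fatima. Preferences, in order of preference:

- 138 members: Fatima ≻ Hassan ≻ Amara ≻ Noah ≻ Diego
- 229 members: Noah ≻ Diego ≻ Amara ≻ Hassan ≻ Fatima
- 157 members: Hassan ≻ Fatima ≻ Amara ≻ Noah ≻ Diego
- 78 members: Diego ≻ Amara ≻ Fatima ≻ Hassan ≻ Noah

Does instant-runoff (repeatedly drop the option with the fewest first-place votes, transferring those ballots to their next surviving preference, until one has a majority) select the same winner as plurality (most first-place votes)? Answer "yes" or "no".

no

Instant-runoff — R1 Noah 229, Amara 0, Hassan 157, Diego 78, Fatima 138 (Amara out); R2 Noah 229, Hassan 157, Diego 78, Fatima 138 (Diego out); R3 Noah 229, Hassan 157, Fatima 216 (Hassan out); R4 Noah 229, Fatima 373 (Fatima winner). Winner: Fatima.
Plurality — first-place votes: Noah 229, Amara 0, Hassan 157, Diego 78, Fatima 138. Winner: Noah.
The two methods disagree.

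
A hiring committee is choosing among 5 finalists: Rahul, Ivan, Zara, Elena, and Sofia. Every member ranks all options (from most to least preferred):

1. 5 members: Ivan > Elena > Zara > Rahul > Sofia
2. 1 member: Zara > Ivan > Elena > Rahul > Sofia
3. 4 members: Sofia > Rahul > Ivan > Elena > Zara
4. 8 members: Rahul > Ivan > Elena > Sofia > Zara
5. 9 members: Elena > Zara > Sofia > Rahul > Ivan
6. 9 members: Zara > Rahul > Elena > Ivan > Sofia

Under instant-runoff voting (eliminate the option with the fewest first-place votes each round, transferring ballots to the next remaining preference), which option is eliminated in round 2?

Round 1: Rahul 8, Ivan 5, Zara 10, Elena 9, Sofia 4. Eliminate Sofia.
Round 2: Rahul 12, Ivan 5, Zara 10, Elena 9. Eliminate Ivan.

Ivan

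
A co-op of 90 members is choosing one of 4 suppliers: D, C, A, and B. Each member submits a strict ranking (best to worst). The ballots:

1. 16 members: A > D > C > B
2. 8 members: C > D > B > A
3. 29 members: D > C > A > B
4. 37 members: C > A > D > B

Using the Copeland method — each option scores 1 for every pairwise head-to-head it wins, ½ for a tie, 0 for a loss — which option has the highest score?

D: beats B; ties C; loses to A → score 1.5.
C: beats A and B; ties D → score 2.5.
A: beats D and B; loses to C → score 2.
B: loses to D, C, and A → score 0.
C has the best pairwise record.

C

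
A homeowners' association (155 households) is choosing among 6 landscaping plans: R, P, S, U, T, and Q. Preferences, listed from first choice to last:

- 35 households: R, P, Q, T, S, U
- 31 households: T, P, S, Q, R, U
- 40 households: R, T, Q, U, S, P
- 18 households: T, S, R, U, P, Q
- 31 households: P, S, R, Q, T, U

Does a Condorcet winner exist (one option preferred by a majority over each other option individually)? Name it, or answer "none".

Checking pairwise contests:
S beats R 80–75.
R beats P 93–62.
P beats S 97–58.
R beats U 155–0.
R beats T 106–49.
R beats Q 124–31.
Every option loses at least one head-to-head, so there is no Condorcet winner.

none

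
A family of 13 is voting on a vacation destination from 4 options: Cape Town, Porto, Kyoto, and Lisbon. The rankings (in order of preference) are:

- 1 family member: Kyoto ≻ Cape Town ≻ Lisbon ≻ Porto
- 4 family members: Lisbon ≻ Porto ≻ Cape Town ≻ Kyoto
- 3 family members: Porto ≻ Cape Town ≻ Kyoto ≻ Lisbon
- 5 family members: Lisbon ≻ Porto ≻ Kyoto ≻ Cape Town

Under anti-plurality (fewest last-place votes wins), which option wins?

Last-place votes: Cape Town 5, Porto 1, Kyoto 4, Lisbon 3.
Porto is ranked last by the fewest voters, so Porto wins.

Porto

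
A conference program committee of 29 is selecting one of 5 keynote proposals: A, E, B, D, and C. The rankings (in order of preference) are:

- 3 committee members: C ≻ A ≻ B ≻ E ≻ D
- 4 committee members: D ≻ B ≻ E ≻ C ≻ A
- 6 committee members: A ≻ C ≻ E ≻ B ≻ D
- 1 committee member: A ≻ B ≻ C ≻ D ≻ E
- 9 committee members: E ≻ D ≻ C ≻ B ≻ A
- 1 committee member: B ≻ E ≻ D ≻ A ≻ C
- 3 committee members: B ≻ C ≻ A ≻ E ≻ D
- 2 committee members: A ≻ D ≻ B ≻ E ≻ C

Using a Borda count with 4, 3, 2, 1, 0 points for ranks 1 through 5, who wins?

E

A: 3·3 + 4·0 + 6·4 + 1·4 + 9·0 + 1·1 + 3·2 + 2·4 = 52
E: 3·1 + 4·2 + 6·2 + 1·0 + 9·4 + 1·3 + 3·1 + 2·1 = 67
B: 3·2 + 4·3 + 6·1 + 1·3 + 9·1 + 1·4 + 3·4 + 2·2 = 56
D: 3·0 + 4·4 + 6·0 + 1·1 + 9·3 + 1·2 + 3·0 + 2·3 = 52
C: 3·4 + 4·1 + 6·3 + 1·2 + 9·2 + 1·0 + 3·3 + 2·0 = 63
E has the highest Borda score (67).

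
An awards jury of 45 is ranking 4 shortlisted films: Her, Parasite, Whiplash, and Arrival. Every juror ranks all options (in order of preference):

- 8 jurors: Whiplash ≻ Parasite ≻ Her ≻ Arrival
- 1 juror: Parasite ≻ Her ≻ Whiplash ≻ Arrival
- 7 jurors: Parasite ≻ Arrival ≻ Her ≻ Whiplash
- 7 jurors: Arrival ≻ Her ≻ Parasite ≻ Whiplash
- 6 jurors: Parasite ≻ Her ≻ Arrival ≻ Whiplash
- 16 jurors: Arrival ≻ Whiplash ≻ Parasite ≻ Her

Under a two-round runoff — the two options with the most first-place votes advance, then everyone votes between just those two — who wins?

Round 1 first-place votes: Her 0, Parasite 14, Whiplash 8, Arrival 23.
Arrival and Parasite advance.
Runoff: Arrival is preferred to Parasite by 23 voters; Parasite by 22.
Arrival wins the runoff.

Arrival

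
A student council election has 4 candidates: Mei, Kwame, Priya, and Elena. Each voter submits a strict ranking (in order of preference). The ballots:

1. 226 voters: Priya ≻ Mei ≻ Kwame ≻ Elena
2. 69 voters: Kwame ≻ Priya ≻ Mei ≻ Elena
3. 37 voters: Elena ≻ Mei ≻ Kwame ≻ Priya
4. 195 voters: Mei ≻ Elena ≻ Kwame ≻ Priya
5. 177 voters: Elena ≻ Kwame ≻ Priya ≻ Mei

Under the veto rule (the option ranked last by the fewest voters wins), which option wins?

Last-place votes: Mei 177, Kwame 0, Priya 232, Elena 295.
Kwame is ranked last by the fewest voters, so Kwame wins.

Kwame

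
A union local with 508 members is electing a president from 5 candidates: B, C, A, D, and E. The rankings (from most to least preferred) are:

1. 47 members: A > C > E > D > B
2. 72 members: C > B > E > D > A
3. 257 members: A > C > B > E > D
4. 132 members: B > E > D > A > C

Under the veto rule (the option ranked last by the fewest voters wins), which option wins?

E

Last-place votes: B 47, C 132, A 72, D 257, E 0.
E is ranked last by the fewest voters, so E wins.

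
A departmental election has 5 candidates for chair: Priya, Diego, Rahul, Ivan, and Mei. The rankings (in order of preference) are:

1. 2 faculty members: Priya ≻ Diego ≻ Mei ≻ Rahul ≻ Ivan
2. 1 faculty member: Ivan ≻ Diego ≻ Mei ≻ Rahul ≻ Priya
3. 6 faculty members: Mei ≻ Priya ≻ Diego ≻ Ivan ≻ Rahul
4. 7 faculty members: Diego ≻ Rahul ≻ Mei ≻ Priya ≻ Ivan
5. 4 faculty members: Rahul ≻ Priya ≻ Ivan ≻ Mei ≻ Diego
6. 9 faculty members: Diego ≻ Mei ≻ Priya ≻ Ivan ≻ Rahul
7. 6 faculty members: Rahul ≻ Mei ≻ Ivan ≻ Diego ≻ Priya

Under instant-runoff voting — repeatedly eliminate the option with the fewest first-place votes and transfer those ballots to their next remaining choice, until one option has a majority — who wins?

Round 1: Priya 2, Diego 16, Rahul 10, Ivan 1, Mei 6. Eliminate Ivan.
Round 2: Priya 2, Diego 17, Rahul 10, Mei 6. Eliminate Priya.
Round 3: Diego 19, Rahul 10, Mei 6. Diego has a majority.

Diego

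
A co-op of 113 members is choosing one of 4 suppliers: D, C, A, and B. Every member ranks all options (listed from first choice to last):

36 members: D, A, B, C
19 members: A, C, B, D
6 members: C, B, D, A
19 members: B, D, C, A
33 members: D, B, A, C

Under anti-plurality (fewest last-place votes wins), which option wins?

B

Last-place votes: D 19, C 69, A 25, B 0.
B is ranked last by the fewest voters, so B wins.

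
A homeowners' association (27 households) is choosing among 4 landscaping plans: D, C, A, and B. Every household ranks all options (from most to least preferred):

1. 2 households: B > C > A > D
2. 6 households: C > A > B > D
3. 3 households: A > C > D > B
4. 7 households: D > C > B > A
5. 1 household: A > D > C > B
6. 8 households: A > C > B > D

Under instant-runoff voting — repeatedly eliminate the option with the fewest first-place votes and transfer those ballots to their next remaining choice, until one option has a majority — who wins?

Round 1: D 7, C 6, A 12, B 2. Eliminate B.
Round 2: D 7, C 8, A 12. Eliminate D.
Round 3: C 15, A 12. C has a majority.

C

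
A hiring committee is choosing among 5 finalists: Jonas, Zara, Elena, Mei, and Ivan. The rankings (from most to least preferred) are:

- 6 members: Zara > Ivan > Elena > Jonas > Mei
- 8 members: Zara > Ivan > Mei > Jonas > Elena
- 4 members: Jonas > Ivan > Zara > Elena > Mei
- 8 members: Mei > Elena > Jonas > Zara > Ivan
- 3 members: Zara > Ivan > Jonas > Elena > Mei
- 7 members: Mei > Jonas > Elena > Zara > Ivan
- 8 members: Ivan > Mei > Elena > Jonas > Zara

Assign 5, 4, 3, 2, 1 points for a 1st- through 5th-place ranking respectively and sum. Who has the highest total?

Jonas: 6·2 + 8·2 + 4·5 + 8·3 + 3·3 + 7·4 + 8·2 = 125
Zara: 6·5 + 8·5 + 4·3 + 8·2 + 3·5 + 7·2 + 8·1 = 135
Elena: 6·3 + 8·1 + 4·2 + 8·4 + 3·2 + 7·3 + 8·3 = 117
Mei: 6·1 + 8·3 + 4·1 + 8·5 + 3·1 + 7·5 + 8·4 = 144
Ivan: 6·4 + 8·4 + 4·4 + 8·1 + 3·4 + 7·1 + 8·5 = 139
Mei has the highest Borda score (144).

Mei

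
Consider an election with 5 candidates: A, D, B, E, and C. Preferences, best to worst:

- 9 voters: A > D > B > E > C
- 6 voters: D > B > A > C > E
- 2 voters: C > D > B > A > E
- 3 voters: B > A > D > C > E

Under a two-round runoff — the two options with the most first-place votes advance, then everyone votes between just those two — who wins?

Round 1 first-place votes: A 9, D 6, B 3, E 0, C 2.
A and D advance.
Runoff: A is preferred to D by 12 voters; D by 8.
A wins the runoff.

A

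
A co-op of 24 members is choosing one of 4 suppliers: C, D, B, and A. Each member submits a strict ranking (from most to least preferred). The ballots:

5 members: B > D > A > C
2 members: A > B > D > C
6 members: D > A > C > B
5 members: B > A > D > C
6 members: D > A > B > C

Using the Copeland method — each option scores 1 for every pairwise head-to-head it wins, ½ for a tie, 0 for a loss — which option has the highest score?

C: loses to D, B, and A → score 0.
D: beats C and A; ties B → score 2.5.
B: beats C; ties D; loses to A → score 1.5.
A: beats C and B; loses to D → score 2.
D has the best pairwise record.

D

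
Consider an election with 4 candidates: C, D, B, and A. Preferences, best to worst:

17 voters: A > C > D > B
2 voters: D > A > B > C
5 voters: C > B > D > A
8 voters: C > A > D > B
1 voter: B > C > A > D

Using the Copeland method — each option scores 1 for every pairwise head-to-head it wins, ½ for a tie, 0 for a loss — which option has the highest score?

A

C: beats D and B; loses to A → score 2.
D: beats B; loses to C and A → score 1.
B: loses to C, D, and A → score 0.
A: beats C, D, and B → score 3.
A has the best pairwise record.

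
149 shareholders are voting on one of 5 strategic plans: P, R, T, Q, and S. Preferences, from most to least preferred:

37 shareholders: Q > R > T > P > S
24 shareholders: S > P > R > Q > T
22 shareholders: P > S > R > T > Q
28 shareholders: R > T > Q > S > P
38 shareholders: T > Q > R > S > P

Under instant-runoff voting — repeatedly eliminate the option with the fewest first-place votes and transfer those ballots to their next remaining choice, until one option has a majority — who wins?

Round 1: P 22, R 28, T 38, Q 37, S 24. Eliminate P.
Round 2: R 28, T 38, Q 37, S 46. Eliminate R.
Round 3: T 66, Q 37, S 46. Eliminate Q.
Round 4: T 103, S 46. T has a majority.

T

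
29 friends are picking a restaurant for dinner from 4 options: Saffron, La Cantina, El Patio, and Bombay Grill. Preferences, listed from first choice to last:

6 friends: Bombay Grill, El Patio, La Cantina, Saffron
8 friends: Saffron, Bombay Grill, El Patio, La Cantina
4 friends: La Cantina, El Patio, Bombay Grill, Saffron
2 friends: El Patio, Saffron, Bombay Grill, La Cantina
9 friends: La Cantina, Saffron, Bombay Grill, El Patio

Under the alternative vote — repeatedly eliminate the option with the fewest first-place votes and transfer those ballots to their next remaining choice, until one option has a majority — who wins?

Round 1: Saffron 8, La Cantina 13, El Patio 2, Bombay Grill 6. Eliminate El Patio.
Round 2: Saffron 10, La Cantina 13, Bombay Grill 6. Eliminate Bombay Grill.
Round 3: Saffron 10, La Cantina 19. La Cantina has a majority.

La Cantina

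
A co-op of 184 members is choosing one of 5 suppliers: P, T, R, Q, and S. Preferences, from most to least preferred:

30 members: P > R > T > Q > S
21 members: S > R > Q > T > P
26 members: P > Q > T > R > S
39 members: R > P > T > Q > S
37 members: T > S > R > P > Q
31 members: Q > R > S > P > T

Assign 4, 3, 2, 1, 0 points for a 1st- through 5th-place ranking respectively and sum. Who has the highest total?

P: 30·4 + 21·0 + 26·4 + 39·3 + 37·1 + 31·1 = 409
T: 30·2 + 21·1 + 26·2 + 39·2 + 37·4 + 31·0 = 359
R: 30·3 + 21·3 + 26·1 + 39·4 + 37·2 + 31·3 = 502
Q: 30·1 + 21·2 + 26·3 + 39·1 + 37·0 + 31·4 = 313
S: 30·0 + 21·4 + 26·0 + 39·0 + 37·3 + 31·2 = 257
R has the highest Borda score (502).

R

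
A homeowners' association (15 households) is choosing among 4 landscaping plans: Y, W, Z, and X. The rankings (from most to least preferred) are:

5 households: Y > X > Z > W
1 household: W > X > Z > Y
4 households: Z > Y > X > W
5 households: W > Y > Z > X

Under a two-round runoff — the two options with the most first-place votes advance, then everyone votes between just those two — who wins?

Y

Round 1 first-place votes: Y 5, W 6, Z 4, X 0.
W and Y advance.
Runoff: W is preferred to Y by 6 voters; Y by 9.
Y wins the runoff.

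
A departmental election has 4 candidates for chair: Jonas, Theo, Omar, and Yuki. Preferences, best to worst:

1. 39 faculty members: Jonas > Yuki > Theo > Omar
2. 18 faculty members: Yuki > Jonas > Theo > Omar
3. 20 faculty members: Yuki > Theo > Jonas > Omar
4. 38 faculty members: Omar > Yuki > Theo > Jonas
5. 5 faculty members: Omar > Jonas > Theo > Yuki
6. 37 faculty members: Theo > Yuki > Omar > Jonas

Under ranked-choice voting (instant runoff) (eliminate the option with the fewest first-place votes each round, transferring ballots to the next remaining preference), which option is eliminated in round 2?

Round 1: Jonas 39, Theo 37, Omar 43, Yuki 38. Eliminate Theo.
Round 2: Jonas 39, Omar 43, Yuki 75. Eliminate Jonas.

Jonas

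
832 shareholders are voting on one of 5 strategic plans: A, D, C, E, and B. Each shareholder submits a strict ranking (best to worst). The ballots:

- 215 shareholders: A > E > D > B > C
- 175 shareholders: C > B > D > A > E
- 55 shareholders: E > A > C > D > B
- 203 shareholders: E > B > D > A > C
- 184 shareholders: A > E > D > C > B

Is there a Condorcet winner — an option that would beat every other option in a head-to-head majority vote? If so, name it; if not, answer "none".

A vs D: 454–378 for A.
A vs C: 657–175 for A.
A vs E: 574–258 for A.
A vs B: 454–378 for A.
A beats every other option head-to-head.

A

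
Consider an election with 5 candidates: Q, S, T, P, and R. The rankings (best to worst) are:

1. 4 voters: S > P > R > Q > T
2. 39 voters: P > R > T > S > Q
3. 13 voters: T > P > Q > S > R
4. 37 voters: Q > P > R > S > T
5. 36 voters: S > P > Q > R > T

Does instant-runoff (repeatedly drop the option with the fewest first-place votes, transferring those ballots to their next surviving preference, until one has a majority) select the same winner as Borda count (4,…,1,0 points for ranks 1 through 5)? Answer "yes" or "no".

yes

Instant-runoff — R1 Q 37, S 40, T 13, P 39, R 0 (R out); R2 Q 37, S 40, T 13, P 39 (T out); R3 Q 37, S 40, P 52 (Q out); R4 S 40, P 89 (P winner). Winner: P.
Borda — scores: Q 250, S 249, T 130, P 426, R 235. Winner: P.
The two methods agree.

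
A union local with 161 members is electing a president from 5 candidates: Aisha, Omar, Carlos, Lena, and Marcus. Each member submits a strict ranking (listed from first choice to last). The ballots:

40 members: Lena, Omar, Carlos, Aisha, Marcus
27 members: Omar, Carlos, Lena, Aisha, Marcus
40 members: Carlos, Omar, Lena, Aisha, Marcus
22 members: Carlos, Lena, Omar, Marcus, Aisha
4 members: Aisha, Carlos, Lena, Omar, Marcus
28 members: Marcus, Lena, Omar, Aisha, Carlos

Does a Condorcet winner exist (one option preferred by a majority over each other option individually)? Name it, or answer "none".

Checking pairwise contests:
Omar beats Aisha 157–4.
Lena beats Omar 94–67.
Omar beats Carlos 95–66.
Carlos beats Lena 93–68.
Aisha beats Marcus 111–50.
Every option loses at least one head-to-head, so there is no Condorcet winner.

none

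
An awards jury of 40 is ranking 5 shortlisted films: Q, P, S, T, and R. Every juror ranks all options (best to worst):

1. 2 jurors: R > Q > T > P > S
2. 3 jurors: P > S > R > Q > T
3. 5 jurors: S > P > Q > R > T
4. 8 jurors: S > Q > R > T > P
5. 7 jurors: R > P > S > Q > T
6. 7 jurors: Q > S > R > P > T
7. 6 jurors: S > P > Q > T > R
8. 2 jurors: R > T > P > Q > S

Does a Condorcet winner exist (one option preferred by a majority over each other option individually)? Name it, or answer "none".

S

S vs Q: 29–11 for S.
S vs P: 26–14 for S.
S vs T: 36–4 for S.
S vs R: 29–11 for S.
S beats every other option head-to-head.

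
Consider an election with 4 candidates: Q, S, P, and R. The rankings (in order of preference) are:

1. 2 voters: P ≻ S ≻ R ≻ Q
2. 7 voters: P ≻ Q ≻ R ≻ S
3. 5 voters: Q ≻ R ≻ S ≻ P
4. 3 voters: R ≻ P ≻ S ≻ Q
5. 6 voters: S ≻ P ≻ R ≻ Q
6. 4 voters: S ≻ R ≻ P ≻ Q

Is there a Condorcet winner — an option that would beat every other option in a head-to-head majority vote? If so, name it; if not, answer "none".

none

Checking pairwise contests:
S beats Q 15–12.
R beats S 15–12.
S beats P 15–12.
P beats R 15–12.
Every option loses at least one head-to-head, so there is no Condorcet winner.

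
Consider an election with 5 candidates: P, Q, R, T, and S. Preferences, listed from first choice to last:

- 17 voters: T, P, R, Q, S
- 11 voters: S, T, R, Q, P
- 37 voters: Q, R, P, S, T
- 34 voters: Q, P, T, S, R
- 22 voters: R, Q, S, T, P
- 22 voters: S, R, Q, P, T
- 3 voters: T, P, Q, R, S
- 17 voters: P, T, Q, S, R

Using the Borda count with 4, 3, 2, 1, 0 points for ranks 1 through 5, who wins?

P: 17·3 + 11·0 + 37·2 + 34·3 + 22·0 + 22·1 + 3·3 + 17·4 = 326
Q: 17·1 + 11·1 + 37·4 + 34·4 + 22·3 + 22·2 + 3·2 + 17·2 = 462
R: 17·2 + 11·2 + 37·3 + 34·0 + 22·4 + 22·3 + 3·1 + 17·0 = 324
T: 17·4 + 11·3 + 37·0 + 34·2 + 22·1 + 22·0 + 3·4 + 17·3 = 254
S: 17·0 + 11·4 + 37·1 + 34·1 + 22·2 + 22·4 + 3·0 + 17·1 = 264
Q has the highest Borda score (462).

Q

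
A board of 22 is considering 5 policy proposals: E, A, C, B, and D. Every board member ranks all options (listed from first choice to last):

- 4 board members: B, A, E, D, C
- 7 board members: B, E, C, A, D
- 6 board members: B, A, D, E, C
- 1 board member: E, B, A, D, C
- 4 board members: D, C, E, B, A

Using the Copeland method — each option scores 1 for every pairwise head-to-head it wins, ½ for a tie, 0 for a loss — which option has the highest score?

B

E: beats A, C, and D; loses to B → score 3.
A: beats D; ties C; loses to E and B → score 1.5.
C: ties A; loses to E, B, and D → score 0.5.
B: beats E, A, C, and D → score 4.
D: beats C; loses to E, A, and B → score 1.
B has the best pairwise record.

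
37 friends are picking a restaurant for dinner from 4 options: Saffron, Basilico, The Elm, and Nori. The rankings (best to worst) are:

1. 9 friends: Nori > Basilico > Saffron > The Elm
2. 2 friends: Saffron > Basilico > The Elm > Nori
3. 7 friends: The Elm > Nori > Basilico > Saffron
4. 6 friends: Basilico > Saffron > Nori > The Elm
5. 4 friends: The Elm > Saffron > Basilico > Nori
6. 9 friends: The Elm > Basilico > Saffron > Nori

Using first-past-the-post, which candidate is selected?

The Elm

First-place votes: Saffron 2, Basilico 6, The Elm 20, Nori 9.
The Elm has the most first-place votes.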